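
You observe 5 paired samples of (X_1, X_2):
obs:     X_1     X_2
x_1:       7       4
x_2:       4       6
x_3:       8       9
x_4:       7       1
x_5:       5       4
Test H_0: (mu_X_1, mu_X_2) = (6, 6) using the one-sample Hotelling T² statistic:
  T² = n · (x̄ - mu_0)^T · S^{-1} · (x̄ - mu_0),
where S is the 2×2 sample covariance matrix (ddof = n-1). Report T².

Step 1 — sample mean vector:
  mean(X_1) = (7 + 4 + 8 + 7 + 5) / 5 = 31/5 = 6.2
  mean(X_2) = (4 + 6 + 9 + 1 + 4) / 5 = 24/5 = 4.8
  x̄ = (6.2, 4.8),  deviation x̄ - mu_0 = (6.2, 4.8) - (6, 6) = (0.2, -1.2).

Step 2 — sample covariance matrix, S[i,j] = (1/(n-1)) · Σ_k (x_{k,i} - mean_i) · (x_{k,j} - mean_j), divisor n-1 = 4:
  S[X_1,X_1] = ((0.8)·(0.8) + (-2.2)·(-2.2) + (1.8)·(1.8) + (0.8)·(0.8) + (-1.2)·(-1.2)) / 4 = 10.8/4 = 2.7
  S[X_1,X_2] = ((0.8)·(-0.8) + (-2.2)·(1.2) + (1.8)·(4.2) + (0.8)·(-3.8) + (-1.2)·(-0.8)) / 4 = 2.2/4 = 0.55
  S[X_2,X_2] = ((-0.8)·(-0.8) + (1.2)·(1.2) + (4.2)·(4.2) + (-3.8)·(-3.8) + (-0.8)·(-0.8)) / 4 = 34.8/4 = 8.7
  S = [[2.7, 0.55],
 [0.55, 8.7]].

Step 3 — invert S. det(S) = 2.7·8.7 - (0.55)² = 23.1875.
  S^{-1} = (1/det) · [[d, -b], [-b, a]] = [[0.3752, -0.0237],
 [-0.0237, 0.1164]].

Step 4 — quadratic form (x̄ - mu_0)^T · S^{-1} · (x̄ - mu_0):
  S^{-1} · (x̄ - mu_0) = (0.1035, -0.1445),
  (x̄ - mu_0)^T · [...] = (0.2)·(0.1035) + (-1.2)·(-0.1445) = 0.1941.

Step 5 — scale by n: T² = 5 · 0.1941 = 0.9704.

T² ≈ 0.9704


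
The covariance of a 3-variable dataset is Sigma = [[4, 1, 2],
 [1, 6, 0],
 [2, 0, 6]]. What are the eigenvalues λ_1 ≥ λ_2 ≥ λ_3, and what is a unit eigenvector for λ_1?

Step 1 — characteristic polynomial p(λ) = det(λI - Sigma) = λ³ - tr·λ² + c_1·λ - det, where tr = trace, c_1 = sum of the principal 2×2 minors, det = det(Sigma):
  tr = 4 + 6 + 6 = 16,
  c_1 = (4·6 - (1)²) + (4·6 - (2)²) + (6·6 - (0)²) = 23 + 20 + 36 = 79,
  det = 4·(6·6 - (0)²) - (1)·((1)·6 - (0)·(2)) + (2)·((1)·(0) - 6·(2)) = 4·(36) - (1)·(6) + (2)·(-12) = 114.
  So p(λ) = λ³ - 16λ² + 79λ - 114.
Step 2 — look for an integer root (rational root theorem: any rational root is an integer divisor of 114). Testing λ = 6:
  p(6) = 216 - 576 + 474 - 114 = 0  ✓
  Dividing out (λ - 6): p(λ) = (λ - 6)(λ² - 10λ + 19).
Step 3 — remaining eigenvalues from the quadratic λ² - 10λ + 19 = 0:
  Δ = 10² - 4·19 = 100 - 76 = 24,  λ = (10 ± √24)/2 = (10 ± 4.899)/2 ≈ 7.4495 or 2.5505.
  Sorted: λ_1 = 7.4495,  λ_2 = 6,  λ_3 = 2.5505  (check: sum = 16 = tr ✓).

Step 4 — unit eigenvector for λ_1 ≈ 7.4495: v spans the null space of (Sigma - λ_1 I), whose rows are
  r_1 = (-3.4495, 1, 2),  r_2 = (1, -1.4495, 0),  r_3 = (2, 0, -1.4495).
  v is orthogonal to every row, so take v ∝ r_1 × r_2 = ((1)·(0) - (2)·(-1.4495), (2)·(1) - (-3.4495)·(0), (-3.4495)·(-1.4495) - (1)·(1)) ≈ (2.899, 2, 4).
  Let u = (2.899, 2, 4).
  ||u|| = √((2.899)² + (2)² + (4)²) = √(28.4041) ≈ 5.3295,  v_1 = u/||u|| ≈ (0.5439, 0.3753, 0.7505) (||v_1|| = 1).

λ_1 = 7.4495,  λ_2 = 6,  λ_3 = 2.5505;  v_1 ≈ (0.5439, 0.3753, 0.7505)


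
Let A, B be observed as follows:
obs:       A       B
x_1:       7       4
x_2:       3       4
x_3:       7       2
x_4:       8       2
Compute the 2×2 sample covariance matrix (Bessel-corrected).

Step 1 — column means:
  mean(A) = (7 + 3 + 7 + 8) / 4 = 25/4 = 6.25
  mean(B) = (4 + 4 + 2 + 2) / 4 = 12/4 = 3

Step 2 — sample covariance S[i,j] = (1/(n-1)) · Σ_k (x_{k,i} - mean_i) · (x_{k,j} - mean_j), with n-1 = 3.
  S[A,A] = ((0.75)·(0.75) + (-3.25)·(-3.25) + (0.75)·(0.75) + (1.75)·(1.75)) / 3 = 14.75/3 = 4.9167
  S[A,B] = ((0.75)·(1) + (-3.25)·(1) + (0.75)·(-1) + (1.75)·(-1)) / 3 = -5/3 = -1.6667
  S[B,B] = ((1)·(1) + (1)·(1) + (-1)·(-1) + (-1)·(-1)) / 3 = 4/3 = 1.3333

S is symmetric (S[j,i] = S[i,j]). Assembling:

S = [[4.9167, -1.6667],
 [-1.6667, 1.3333]]


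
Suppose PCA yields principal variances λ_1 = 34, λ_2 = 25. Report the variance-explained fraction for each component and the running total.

Step 1 — total variance = trace(Sigma) = Σ λ_i = 34 + 25 = 59.

Step 2 — fraction explained by component i = λ_i / Σ λ:
  PC1: 34/59 = 0.5763
  PC2: 25/59 = 0.4237

Step 3 — cumulative fraction after k components = (λ_1 + ... + λ_k) / Σ λ:
  k = 1: 34/59 = 0.5763
  k = 2: (34 + 25)/59 = 59/59 = 1

Summary (fraction, with percent):

explained: PC1 0.5763 (57.63%), PC2 0.4237 (42.37%);  cumulative: 0.5763, 1


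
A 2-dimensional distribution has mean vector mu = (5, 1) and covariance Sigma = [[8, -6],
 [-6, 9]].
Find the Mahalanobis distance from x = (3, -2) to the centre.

Step 1 — centre the observation: (x - mu) = (-2, -3).

Step 2 — invert Sigma. det(Sigma) = 8·9 - (-6)² = 36.
  Sigma^{-1} = (1/det) · [[d, -b], [-b, a]] = [[0.25, 0.1667],
 [0.1667, 0.2222]].

Step 3 — form the quadratic (x - mu)^T · Sigma^{-1} · (x - mu):
  Sigma^{-1} · (x - mu) = (-1, -1).
  (x - mu)^T · [Sigma^{-1} · (x - mu)] = (-2)·(-1) + (-3)·(-1) = 5.

Step 4 — take square root: d = √(5) ≈ 2.2361.

d(x, mu) = √(5) ≈ 2.2361


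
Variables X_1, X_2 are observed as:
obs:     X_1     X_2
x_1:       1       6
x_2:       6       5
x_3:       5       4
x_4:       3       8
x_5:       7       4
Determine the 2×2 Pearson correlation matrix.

Step 1 — column means:
  mean(X_1) = (1 + 6 + 5 + 3 + 7) / 5 = 22/5 = 4.4
  mean(X_2) = (6 + 5 + 4 + 8 + 4) / 5 = 27/5 = 5.4

Step 2 — sample variances and covariances s[i,j] = (1/(n-1)) · Σ_k (x_{k,i} - mean_i) · (x_{k,j} - mean_j), with n-1 = 4:
  s[X_1,X_1] = ((-3.4)·(-3.4) + (1.6)·(1.6) + (0.6)·(0.6) + (-1.4)·(-1.4) + (2.6)·(2.6)) / 4 = 23.2/4 = 5.8
  s[X_1,X_2] = ((-3.4)·(0.6) + (1.6)·(-0.4) + (0.6)·(-1.4) + (-1.4)·(2.6) + (2.6)·(-1.4)) / 4 = -10.8/4 = -2.7
  s[X_2,X_2] = ((0.6)·(0.6) + (-0.4)·(-0.4) + (-1.4)·(-1.4) + (2.6)·(2.6) + (-1.4)·(-1.4)) / 4 = 11.2/4 = 2.8
  Sample standard deviations s_i = √(s[i,i]):
  s(X_1) = √(5.8) = 2.4083
  s(X_2) = √(2.8) = 1.6733

Step 3 — r_{ij} = s_{ij} / (s_i · s_j):
  r[X_1,X_1] = 1 (diagonal).
  r[X_1,X_2] = -2.7 / (2.4083 · 1.6733) = -2.7 / 4.0299 = -0.67
  r[X_2,X_2] = 1 (diagonal).

R is symmetric with unit diagonal. Assembling:

R = [[1, -0.67],
 [-0.67, 1]]


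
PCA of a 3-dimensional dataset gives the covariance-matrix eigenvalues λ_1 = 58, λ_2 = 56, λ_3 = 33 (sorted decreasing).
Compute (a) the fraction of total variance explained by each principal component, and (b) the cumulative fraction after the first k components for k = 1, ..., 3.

Step 1 — total variance = trace(Sigma) = Σ λ_i = 58 + 56 + 33 = 147.

Step 2 — fraction explained by component i = λ_i / Σ λ:
  PC1: 58/147 = 0.3946
  PC2: 56/147 = 0.381
  PC3: 33/147 = 0.2245

Step 3 — cumulative fraction after k components = (λ_1 + ... + λ_k) / Σ λ:
  k = 1: 58/147 = 0.3946
  k = 2: (58 + 56)/147 = 114/147 = 0.7755
  k = 3: (58 + 56 + 33)/147 = 147/147 = 1

Summary (fraction, with percent):

explained: PC1 0.3946 (39.46%), PC2 0.381 (38.1%), PC3 0.2245 (22.45%);  cumulative: 0.3946, 0.7755, 1


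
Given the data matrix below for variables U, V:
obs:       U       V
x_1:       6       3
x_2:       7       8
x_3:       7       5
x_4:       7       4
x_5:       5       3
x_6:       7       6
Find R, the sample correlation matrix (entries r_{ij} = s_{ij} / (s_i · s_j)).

Step 1 — column means:
  mean(U) = (6 + 7 + 7 + 7 + 5 + 7) / 6 = 39/6 = 6.5
  mean(V) = (3 + 8 + 5 + 4 + 3 + 6) / 6 = 29/6 = 4.8333

Step 2 — sample variances and covariances s[i,j] = (1/(n-1)) · Σ_k (x_{k,i} - mean_i) · (x_{k,j} - mean_j), with n-1 = 5:
  s[U,U] = ((-0.5)·(-0.5) + (0.5)·(0.5) + (0.5)·(0.5) + (0.5)·(0.5) + (-1.5)·(-1.5) + (0.5)·(0.5)) / 5 = 3.5/5 = 0.7
  s[U,V] = ((-0.5)·(-1.8333) + (0.5)·(3.1667) + (0.5)·(0.1667) + (0.5)·(-0.8333) + (-1.5)·(-1.8333) + (0.5)·(1.1667)) / 5 = 5.5/5 = 1.1
  s[V,V] = ((-1.8333)·(-1.8333) + (3.1667)·(3.1667) + (0.1667)·(0.1667) + (-0.8333)·(-0.8333) + (-1.8333)·(-1.8333) + (1.1667)·(1.1667)) / 5 = 18.8333/5 = 3.7667
  Sample standard deviations s_i = √(s[i,i]):
  s(U) = √(0.7) = 0.8367
  s(V) = √(3.7667) = 1.9408

Step 3 — r_{ij} = s_{ij} / (s_i · s_j):
  r[U,U] = 1 (diagonal).
  r[U,V] = 1.1 / (0.8367 · 1.9408) = 1.1 / 1.6238 = 0.6774
  r[V,V] = 1 (diagonal).

R is symmetric with unit diagonal. Assembling:

R = [[1, 0.6774],
 [0.6774, 1]]


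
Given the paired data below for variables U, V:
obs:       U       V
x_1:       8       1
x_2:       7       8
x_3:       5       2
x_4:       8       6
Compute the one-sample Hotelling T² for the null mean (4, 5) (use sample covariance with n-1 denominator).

Step 1 — sample mean vector:
  mean(U) = (8 + 7 + 5 + 8) / 4 = 28/4 = 7
  mean(V) = (1 + 8 + 2 + 6) / 4 = 17/4 = 4.25
  x̄ = (7, 4.25),  deviation x̄ - mu_0 = (7, 4.25) - (4, 5) = (3, -0.75).

Step 2 — sample covariance matrix, S[i,j] = (1/(n-1)) · Σ_k (x_{k,i} - mean_i) · (x_{k,j} - mean_j), divisor n-1 = 3:
  S[U,U] = ((1)·(1) + (0)·(0) + (-2)·(-2) + (1)·(1)) / 3 = 6/3 = 2
  S[U,V] = ((1)·(-3.25) + (0)·(3.75) + (-2)·(-2.25) + (1)·(1.75)) / 3 = 3/3 = 1
  S[V,V] = ((-3.25)·(-3.25) + (3.75)·(3.75) + (-2.25)·(-2.25) + (1.75)·(1.75)) / 3 = 32.75/3 = 10.9167
  S = [[2, 1],
 [1, 10.9167]].

Step 3 — invert S. det(S) = 2·10.9167 - (1)² = 20.8333.
  S^{-1} = (1/det) · [[d, -b], [-b, a]] = [[0.524, -0.048],
 [-0.048, 0.096]].

Step 4 — quadratic form (x̄ - mu_0)^T · S^{-1} · (x̄ - mu_0):
  S^{-1} · (x̄ - mu_0) = (1.608, -0.216),
  (x̄ - mu_0)^T · [...] = (3)·(1.608) + (-0.75)·(-0.216) = 4.986.

Step 5 — scale by n: T² = 4 · 4.986 = 19.944.

T² ≈ 19.944


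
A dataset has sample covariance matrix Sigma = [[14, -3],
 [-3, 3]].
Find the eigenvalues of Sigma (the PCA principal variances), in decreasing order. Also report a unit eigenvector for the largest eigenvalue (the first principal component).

Step 1 — characteristic polynomial of 2×2 Sigma:
  det(Sigma - λI) = λ² - trace · λ + det = 0.
  trace = 14 + 3 = 17, det = 14·3 - (-3)² = 33.
Step 2 — discriminant:
  Δ = trace² - 4·det = 289 - 132 = 157.
Step 3 — eigenvalues:
  λ = (trace ± √Δ)/2 = (17 ± 12.53)/2,
  λ_1 = 14.765,  λ_2 = 2.235.

Step 4 — unit eigenvector for λ_1: solve (Sigma - λ_1 I)v = 0. First row:
  (14 - 14.765)·v_x + (-3)·v_y = 0, i.e. (-0.765)·v_x + (-3)·v_y = 0,
  so v ∝ (b, λ_1 - a) = (-3, 0.765); multiply by -1 so the first entry is positive: u = (3, -0.765).
  ||u|| = √((3)² + (-0.765)²) = √(9.5852) ≈ 3.096,
  v_1 = u/||u|| ≈ (0.969, -0.2471) (||v_1|| = 1).

λ_1 = 14.765,  λ_2 = 2.235;  v_1 ≈ (0.969, -0.2471)


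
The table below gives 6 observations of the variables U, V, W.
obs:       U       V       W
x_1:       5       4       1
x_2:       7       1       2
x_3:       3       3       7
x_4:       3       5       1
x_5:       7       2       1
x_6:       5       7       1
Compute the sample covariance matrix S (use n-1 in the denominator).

Step 1 — column means:
  mean(U) = (5 + 7 + 3 + 3 + 7 + 5) / 6 = 30/6 = 5
  mean(V) = (4 + 1 + 3 + 5 + 2 + 7) / 6 = 22/6 = 3.6667
  mean(W) = (1 + 2 + 7 + 1 + 1 + 1) / 6 = 13/6 = 2.1667

Step 2 — sample covariance S[i,j] = (1/(n-1)) · Σ_k (x_{k,i} - mean_i) · (x_{k,j} - mean_j), with n-1 = 5.
  S[U,U] = ((0)·(0) + (2)·(2) + (-2)·(-2) + (-2)·(-2) + (2)·(2) + (0)·(0)) / 5 = 16/5 = 3.2
  S[U,V] = ((0)·(0.3333) + (2)·(-2.6667) + (-2)·(-0.6667) + (-2)·(1.3333) + (2)·(-1.6667) + (0)·(3.3333)) / 5 = -10/5 = -2
  S[U,W] = ((0)·(-1.1667) + (2)·(-0.1667) + (-2)·(4.8333) + (-2)·(-1.1667) + (2)·(-1.1667) + (0)·(-1.1667)) / 5 = -10/5 = -2
  S[V,V] = ((0.3333)·(0.3333) + (-2.6667)·(-2.6667) + (-0.6667)·(-0.6667) + (1.3333)·(1.3333) + (-1.6667)·(-1.6667) + (3.3333)·(3.3333)) / 5 = 23.3333/5 = 4.6667
  S[V,W] = ((0.3333)·(-1.1667) + (-2.6667)·(-0.1667) + (-0.6667)·(4.8333) + (1.3333)·(-1.1667) + (-1.6667)·(-1.1667) + (3.3333)·(-1.1667)) / 5 = -6.6667/5 = -1.3333
  S[W,W] = ((-1.1667)·(-1.1667) + (-0.1667)·(-0.1667) + (4.8333)·(4.8333) + (-1.1667)·(-1.1667) + (-1.1667)·(-1.1667) + (-1.1667)·(-1.1667)) / 5 = 28.8333/5 = 5.7667

S is symmetric (S[j,i] = S[i,j]). Assembling:

S = [[3.2, -2, -2],
 [-2, 4.6667, -1.3333],
 [-2, -1.3333, 5.7667]]


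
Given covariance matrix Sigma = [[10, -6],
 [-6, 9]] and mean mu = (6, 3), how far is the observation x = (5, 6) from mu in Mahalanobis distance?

Step 1 — centre the observation: (x - mu) = (-1, 3).

Step 2 — invert Sigma. det(Sigma) = 10·9 - (-6)² = 54.
  Sigma^{-1} = (1/det) · [[d, -b], [-b, a]] = [[0.1667, 0.1111],
 [0.1111, 0.1852]].

Step 3 — form the quadratic (x - mu)^T · Sigma^{-1} · (x - mu):
  Sigma^{-1} · (x - mu) = (0.1667, 0.4444).
  (x - mu)^T · [Sigma^{-1} · (x - mu)] = (-1)·(0.1667) + (3)·(0.4444) = 1.1667.

Step 4 — take square root: d = √(1.1667) ≈ 1.0801.

d(x, mu) = √(1.1667) ≈ 1.0801


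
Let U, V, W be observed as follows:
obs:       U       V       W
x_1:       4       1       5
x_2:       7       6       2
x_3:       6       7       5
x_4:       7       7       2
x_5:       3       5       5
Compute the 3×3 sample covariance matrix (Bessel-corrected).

Step 1 — column means:
  mean(U) = (4 + 7 + 6 + 7 + 3) / 5 = 27/5 = 5.4
  mean(V) = (1 + 6 + 7 + 7 + 5) / 5 = 26/5 = 5.2
  mean(W) = (5 + 2 + 5 + 2 + 5) / 5 = 19/5 = 3.8

Step 2 — sample covariance S[i,j] = (1/(n-1)) · Σ_k (x_{k,i} - mean_i) · (x_{k,j} - mean_j), with n-1 = 4.
  S[U,U] = ((-1.4)·(-1.4) + (1.6)·(1.6) + (0.6)·(0.6) + (1.6)·(1.6) + (-2.4)·(-2.4)) / 4 = 13.2/4 = 3.3
  S[U,V] = ((-1.4)·(-4.2) + (1.6)·(0.8) + (0.6)·(1.8) + (1.6)·(1.8) + (-2.4)·(-0.2)) / 4 = 11.6/4 = 2.9
  S[U,W] = ((-1.4)·(1.2) + (1.6)·(-1.8) + (0.6)·(1.2) + (1.6)·(-1.8) + (-2.4)·(1.2)) / 4 = -9.6/4 = -2.4
  S[V,V] = ((-4.2)·(-4.2) + (0.8)·(0.8) + (1.8)·(1.8) + (1.8)·(1.8) + (-0.2)·(-0.2)) / 4 = 24.8/4 = 6.2
  S[V,W] = ((-4.2)·(1.2) + (0.8)·(-1.8) + (1.8)·(1.2) + (1.8)·(-1.8) + (-0.2)·(1.2)) / 4 = -7.8/4 = -1.95
  S[W,W] = ((1.2)·(1.2) + (-1.8)·(-1.8) + (1.2)·(1.2) + (-1.8)·(-1.8) + (1.2)·(1.2)) / 4 = 10.8/4 = 2.7

S is symmetric (S[j,i] = S[i,j]). Assembling:

S = [[3.3, 2.9, -2.4],
 [2.9, 6.2, -1.95],
 [-2.4, -1.95, 2.7]]


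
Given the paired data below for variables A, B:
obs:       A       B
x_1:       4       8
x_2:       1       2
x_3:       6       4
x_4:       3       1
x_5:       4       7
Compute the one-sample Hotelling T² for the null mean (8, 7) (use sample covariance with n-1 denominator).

Step 1 — sample mean vector:
  mean(A) = (4 + 1 + 6 + 3 + 4) / 5 = 18/5 = 3.6
  mean(B) = (8 + 2 + 4 + 1 + 7) / 5 = 22/5 = 4.4
  x̄ = (3.6, 4.4),  deviation x̄ - mu_0 = (3.6, 4.4) - (8, 7) = (-4.4, -2.6).

Step 2 — sample covariance matrix, S[i,j] = (1/(n-1)) · Σ_k (x_{k,i} - mean_i) · (x_{k,j} - mean_j), divisor n-1 = 4:
  S[A,A] = ((0.4)·(0.4) + (-2.6)·(-2.6) + (2.4)·(2.4) + (-0.6)·(-0.6) + (0.4)·(0.4)) / 4 = 13.2/4 = 3.3
  S[A,B] = ((0.4)·(3.6) + (-2.6)·(-2.4) + (2.4)·(-0.4) + (-0.6)·(-3.4) + (0.4)·(2.6)) / 4 = 9.8/4 = 2.45
  S[B,B] = ((3.6)·(3.6) + (-2.4)·(-2.4) + (-0.4)·(-0.4) + (-3.4)·(-3.4) + (2.6)·(2.6)) / 4 = 37.2/4 = 9.3
  S = [[3.3, 2.45],
 [2.45, 9.3]].

Step 3 — invert S. det(S) = 3.3·9.3 - (2.45)² = 24.6875.
  S^{-1} = (1/det) · [[d, -b], [-b, a]] = [[0.3767, -0.0992],
 [-0.0992, 0.1337]].

Step 4 — quadratic form (x̄ - mu_0)^T · S^{-1} · (x̄ - mu_0):
  S^{-1} · (x̄ - mu_0) = (-1.3995, 0.0891),
  (x̄ - mu_0)^T · [...] = (-4.4)·(-1.3995) + (-2.6)·(0.0891) = 5.9261.

Step 5 — scale by n: T² = 5 · 5.9261 = 29.6304.

T² ≈ 29.6304


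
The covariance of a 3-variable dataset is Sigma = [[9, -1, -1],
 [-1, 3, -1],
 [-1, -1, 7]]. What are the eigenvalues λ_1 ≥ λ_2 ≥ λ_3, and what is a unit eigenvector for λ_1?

Step 1 — characteristic polynomial p(λ) = det(λI - Sigma) = λ³ - tr·λ² + c_1·λ - det, where tr = trace, c_1 = sum of the principal 2×2 minors, det = det(Sigma):
  tr = 9 + 3 + 7 = 19,
  c_1 = (9·3 - (-1)²) + (9·7 - (-1)²) + (3·7 - (-1)²) = 26 + 62 + 20 = 108,
  det = 9·(3·7 - (-1)²) - (-1)·((-1)·7 - (-1)·(-1)) + (-1)·((-1)·(-1) - 3·(-1)) = 9·(20) - (-1)·(-8) + (-1)·(4) = 168.
  So p(λ) = λ³ - 19λ² + 108λ - 168.
Step 2 — look for an integer root (rational root theorem: any rational root is an integer divisor of 168). Testing λ = 7:
  p(7) = 343 - 931 + 756 - 168 = 0  ✓
  Dividing out (λ - 7): p(λ) = (λ - 7)(λ² - 12λ + 24).
Step 3 — remaining eigenvalues from the quadratic λ² - 12λ + 24 = 0:
  Δ = 12² - 4·24 = 144 - 96 = 48,  λ = (12 ± √48)/2 = (12 ± 6.9282)/2 ≈ 9.4641 or 2.5359.
  Sorted: λ_1 = 9.4641,  λ_2 = 7,  λ_3 = 2.5359  (check: sum = 19 = tr ✓).

Step 4 — unit eigenvector for λ_1 ≈ 9.4641: v spans the null space of (Sigma - λ_1 I), whose rows are
  r_1 = (-0.4641, -1, -1),  r_2 = (-1, -6.4641, -1),  r_3 = (-1, -1, -2.4641).
  v is orthogonal to every row, so take v ∝ r_1 × r_2 = ((-1)·(-1) - (-1)·(-6.4641), (-1)·(-1) - (-0.4641)·(-1), (-0.4641)·(-6.4641) - (-1)·(-1)) ≈ (-5.4641, 0.5359, 2).
  Rescale (multiply by -1 so the first nonzero entry is positive): u = (5.4641, -0.5359, -2).
  ||u|| = √((5.4641)² + (-0.5359)² + (-2)²) = √(34.1436) ≈ 5.8433,  v_1 = u/||u|| ≈ (0.9351, -0.0917, -0.3423) (||v_1|| = 1).

λ_1 = 9.4641,  λ_2 = 7,  λ_3 = 2.5359;  v_1 ≈ (0.9351, -0.0917, -0.3423)


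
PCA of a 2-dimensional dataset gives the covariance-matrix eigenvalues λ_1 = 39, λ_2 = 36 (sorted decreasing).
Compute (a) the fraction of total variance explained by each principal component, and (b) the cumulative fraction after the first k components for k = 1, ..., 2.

Step 1 — total variance = trace(Sigma) = Σ λ_i = 39 + 36 = 75.

Step 2 — fraction explained by component i = λ_i / Σ λ:
  PC1: 39/75 = 0.52
  PC2: 36/75 = 0.48

Step 3 — cumulative fraction after k components = (λ_1 + ... + λ_k) / Σ λ:
  k = 1: 39/75 = 0.52
  k = 2: (39 + 36)/75 = 75/75 = 1

Summary (fraction, with percent):

explained: PC1 0.52 (52%), PC2 0.48 (48%);  cumulative: 0.52, 1


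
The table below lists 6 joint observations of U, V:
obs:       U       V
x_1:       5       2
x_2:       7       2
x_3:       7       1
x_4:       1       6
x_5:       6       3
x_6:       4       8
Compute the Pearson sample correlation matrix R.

Step 1 — column means:
  mean(U) = (5 + 7 + 7 + 1 + 6 + 4) / 6 = 30/6 = 5
  mean(V) = (2 + 2 + 1 + 6 + 3 + 8) / 6 = 22/6 = 3.6667

Step 2 — sample variances and covariances s[i,j] = (1/(n-1)) · Σ_k (x_{k,i} - mean_i) · (x_{k,j} - mean_j), with n-1 = 5:
  s[U,U] = ((0)·(0) + (2)·(2) + (2)·(2) + (-4)·(-4) + (1)·(1) + (-1)·(-1)) / 5 = 26/5 = 5.2
  s[U,V] = ((0)·(-1.6667) + (2)·(-1.6667) + (2)·(-2.6667) + (-4)·(2.3333) + (1)·(-0.6667) + (-1)·(4.3333)) / 5 = -23/5 = -4.6
  s[V,V] = ((-1.6667)·(-1.6667) + (-1.6667)·(-1.6667) + (-2.6667)·(-2.6667) + (2.3333)·(2.3333) + (-0.6667)·(-0.6667) + (4.3333)·(4.3333)) / 5 = 37.3333/5 = 7.4667
  Sample standard deviations s_i = √(s[i,i]):
  s(U) = √(5.2) = 2.2804
  s(V) = √(7.4667) = 2.7325

Step 3 — r_{ij} = s_{ij} / (s_i · s_j):
  r[U,U] = 1 (diagonal).
  r[U,V] = -4.6 / (2.2804 · 2.7325) = -4.6 / 6.2311 = -0.7382
  r[V,V] = 1 (diagonal).

R is symmetric with unit diagonal. Assembling:

R = [[1, -0.7382],
 [-0.7382, 1]]


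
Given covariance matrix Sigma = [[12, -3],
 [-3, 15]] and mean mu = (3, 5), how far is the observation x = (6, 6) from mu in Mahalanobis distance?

Step 1 — centre the observation: (x - mu) = (3, 1).

Step 2 — invert Sigma. det(Sigma) = 12·15 - (-3)² = 171.
  Sigma^{-1} = (1/det) · [[d, -b], [-b, a]] = [[0.0877, 0.0175],
 [0.0175, 0.0702]].

Step 3 — form the quadratic (x - mu)^T · Sigma^{-1} · (x - mu):
  Sigma^{-1} · (x - mu) = (0.2807, 0.1228).
  (x - mu)^T · [Sigma^{-1} · (x - mu)] = (3)·(0.2807) + (1)·(0.1228) = 0.9649.

Step 4 — take square root: d = √(0.9649) ≈ 0.9823.

d(x, mu) = √(0.9649) ≈ 0.9823


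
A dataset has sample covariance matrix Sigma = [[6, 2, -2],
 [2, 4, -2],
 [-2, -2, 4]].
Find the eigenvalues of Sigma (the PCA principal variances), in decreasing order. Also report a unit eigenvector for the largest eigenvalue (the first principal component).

Step 1 — characteristic polynomial p(λ) = det(λI - Sigma) = λ³ - tr·λ² + c_1·λ - det, where tr = trace, c_1 = sum of the principal 2×2 minors, det = det(Sigma):
  tr = 6 + 4 + 4 = 14,
  c_1 = (6·4 - (2)²) + (6·4 - (-2)²) + (4·4 - (-2)²) = 20 + 20 + 12 = 52,
  det = 6·(4·4 - (-2)²) - (2)·((2)·4 - (-2)·(-2)) + (-2)·((2)·(-2) - 4·(-2)) = 6·(12) - (2)·(4) + (-2)·(4) = 56.
  So p(λ) = λ³ - 14λ² + 52λ - 56.
Step 2 — look for an integer root (rational root theorem: any rational root is an integer divisor of 56). Testing λ = 2:
  p(2) = 8 - 56 + 104 - 56 = 0  ✓
  Dividing out (λ - 2): p(λ) = (λ - 2)(λ² - 12λ + 28).
Step 3 — remaining eigenvalues from the quadratic λ² - 12λ + 28 = 0:
  Δ = 12² - 4·28 = 144 - 112 = 32,  λ = (12 ± √32)/2 = (12 ± 5.6569)/2 ≈ 8.8284 or 3.1716.
  Sorted: λ_1 = 8.8284,  λ_2 = 3.1716,  λ_3 = 2  (check: sum = 14 = tr ✓).

Step 4 — unit eigenvector for λ_1 ≈ 8.8284: v spans the null space of (Sigma - λ_1 I), whose rows are
  r_1 = (-2.8284, 2, -2),  r_2 = (2, -4.8284, -2),  r_3 = (-2, -2, -4.8284).
  v is orthogonal to every row, so take v ∝ r_1 × r_2 = ((2)·(-2) - (-2)·(-4.8284), (-2)·(2) - (-2.8284)·(-2), (-2.8284)·(-4.8284) - (2)·(2)) ≈ (-13.6569, -9.6569, 9.6569).
  Rescale (multiply by -1 so the first nonzero entry is positive): u = (13.6569, 9.6569, -9.6569).
  ||u|| = √((13.6569)² + (9.6569)² + (-9.6569)²) = √(373.0193) ≈ 19.3137,  v_1 = u/||u|| ≈ (0.7071, 0.5, -0.5) (||v_1|| = 1).

λ_1 = 8.8284,  λ_2 = 3.1716,  λ_3 = 2;  v_1 ≈ (0.7071, 0.5, -0.5)


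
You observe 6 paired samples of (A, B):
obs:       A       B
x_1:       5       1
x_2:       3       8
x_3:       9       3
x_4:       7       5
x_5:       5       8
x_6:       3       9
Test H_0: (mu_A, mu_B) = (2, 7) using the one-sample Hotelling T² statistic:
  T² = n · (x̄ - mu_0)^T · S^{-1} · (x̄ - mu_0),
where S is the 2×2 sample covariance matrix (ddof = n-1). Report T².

Step 1 — sample mean vector:
  mean(A) = (5 + 3 + 9 + 7 + 5 + 3) / 6 = 32/6 = 5.3333
  mean(B) = (1 + 8 + 3 + 5 + 8 + 9) / 6 = 34/6 = 5.6667
  x̄ = (5.3333, 5.6667),  deviation x̄ - mu_0 = (5.3333, 5.6667) - (2, 7) = (3.3333, -1.3333).

Step 2 — sample covariance matrix, S[i,j] = (1/(n-1)) · Σ_k (x_{k,i} - mean_i) · (x_{k,j} - mean_j), divisor n-1 = 5:
  S[A,A] = ((-0.3333)·(-0.3333) + (-2.3333)·(-2.3333) + (3.6667)·(3.6667) + (1.6667)·(1.6667) + (-0.3333)·(-0.3333) + (-2.3333)·(-2.3333)) / 5 = 27.3333/5 = 5.4667
  S[A,B] = ((-0.3333)·(-4.6667) + (-2.3333)·(2.3333) + (3.6667)·(-2.6667) + (1.6667)·(-0.6667) + (-0.3333)·(2.3333) + (-2.3333)·(3.3333)) / 5 = -23.3333/5 = -4.6667
  S[B,B] = ((-4.6667)·(-4.6667) + (2.3333)·(2.3333) + (-2.6667)·(-2.6667) + (-0.6667)·(-0.6667) + (2.3333)·(2.3333) + (3.3333)·(3.3333)) / 5 = 51.3333/5 = 10.2667
  S = [[5.4667, -4.6667],
 [-4.6667, 10.2667]].

Step 3 — invert S. det(S) = 5.4667·10.2667 - (-4.6667)² = 34.3467.
  S^{-1} = (1/det) · [[d, -b], [-b, a]] = [[0.2989, 0.1359],
 [0.1359, 0.1592]].

Step 4 — quadratic form (x̄ - mu_0)^T · S^{-1} · (x̄ - mu_0):
  S^{-1} · (x̄ - mu_0) = (0.8152, 0.2407),
  (x̄ - mu_0)^T · [...] = (3.3333)·(0.8152) + (-1.3333)·(0.2407) = 2.3965.

Step 5 — scale by n: T² = 6 · 2.3965 = 14.3789.

T² ≈ 14.3789


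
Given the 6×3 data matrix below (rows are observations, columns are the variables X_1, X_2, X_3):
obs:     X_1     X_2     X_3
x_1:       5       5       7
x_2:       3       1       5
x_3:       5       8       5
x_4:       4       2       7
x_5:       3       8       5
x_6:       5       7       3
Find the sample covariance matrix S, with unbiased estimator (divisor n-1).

Step 1 — column means:
  mean(X_1) = (5 + 3 + 5 + 4 + 3 + 5) / 6 = 25/6 = 4.1667
  mean(X_2) = (5 + 1 + 8 + 2 + 8 + 7) / 6 = 31/6 = 5.1667
  mean(X_3) = (7 + 5 + 5 + 7 + 5 + 3) / 6 = 32/6 = 5.3333

Step 2 — sample covariance S[i,j] = (1/(n-1)) · Σ_k (x_{k,i} - mean_i) · (x_{k,j} - mean_j), with n-1 = 5.
  S[X_1,X_1] = ((0.8333)·(0.8333) + (-1.1667)·(-1.1667) + (0.8333)·(0.8333) + (-0.1667)·(-0.1667) + (-1.1667)·(-1.1667) + (0.8333)·(0.8333)) / 5 = 4.8333/5 = 0.9667
  S[X_1,X_2] = ((0.8333)·(-0.1667) + (-1.1667)·(-4.1667) + (0.8333)·(2.8333) + (-0.1667)·(-3.1667) + (-1.1667)·(2.8333) + (0.8333)·(1.8333)) / 5 = 5.8333/5 = 1.1667
  S[X_1,X_3] = ((0.8333)·(1.6667) + (-1.1667)·(-0.3333) + (0.8333)·(-0.3333) + (-0.1667)·(1.6667) + (-1.1667)·(-0.3333) + (0.8333)·(-2.3333)) / 5 = -0.3333/5 = -0.0667
  S[X_2,X_2] = ((-0.1667)·(-0.1667) + (-4.1667)·(-4.1667) + (2.8333)·(2.8333) + (-3.1667)·(-3.1667) + (2.8333)·(2.8333) + (1.8333)·(1.8333)) / 5 = 46.8333/5 = 9.3667
  S[X_2,X_3] = ((-0.1667)·(1.6667) + (-4.1667)·(-0.3333) + (2.8333)·(-0.3333) + (-3.1667)·(1.6667) + (2.8333)·(-0.3333) + (1.8333)·(-2.3333)) / 5 = -10.3333/5 = -2.0667
  S[X_3,X_3] = ((1.6667)·(1.6667) + (-0.3333)·(-0.3333) + (-0.3333)·(-0.3333) + (1.6667)·(1.6667) + (-0.3333)·(-0.3333) + (-2.3333)·(-2.3333)) / 5 = 11.3333/5 = 2.2667

S is symmetric (S[j,i] = S[i,j]). Assembling:

S = [[0.9667, 1.1667, -0.0667],
 [1.1667, 9.3667, -2.0667],
 [-0.0667, -2.0667, 2.2667]]


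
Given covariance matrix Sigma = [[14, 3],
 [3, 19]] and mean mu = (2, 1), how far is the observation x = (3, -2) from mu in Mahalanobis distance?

Step 1 — centre the observation: (x - mu) = (1, -3).

Step 2 — invert Sigma. det(Sigma) = 14·19 - (3)² = 257.
  Sigma^{-1} = (1/det) · [[d, -b], [-b, a]] = [[0.0739, -0.0117],
 [-0.0117, 0.0545]].

Step 3 — form the quadratic (x - mu)^T · Sigma^{-1} · (x - mu):
  Sigma^{-1} · (x - mu) = (0.1089, -0.1751).
  (x - mu)^T · [Sigma^{-1} · (x - mu)] = (1)·(0.1089) + (-3)·(-0.1751) = 0.6342.

Step 4 — take square root: d = √(0.6342) ≈ 0.7964.

d(x, mu) = √(0.6342) ≈ 0.7964


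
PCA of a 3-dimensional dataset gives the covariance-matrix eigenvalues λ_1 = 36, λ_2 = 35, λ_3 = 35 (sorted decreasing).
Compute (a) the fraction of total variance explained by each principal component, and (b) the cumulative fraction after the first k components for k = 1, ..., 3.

Step 1 — total variance = trace(Sigma) = Σ λ_i = 36 + 35 + 35 = 106.

Step 2 — fraction explained by component i = λ_i / Σ λ:
  PC1: 36/106 = 0.3396
  PC2: 35/106 = 0.3302
  PC3: 35/106 = 0.3302

Step 3 — cumulative fraction after k components = (λ_1 + ... + λ_k) / Σ λ:
  k = 1: 36/106 = 0.3396
  k = 2: (36 + 35)/106 = 71/106 = 0.6698
  k = 3: (36 + 35 + 35)/106 = 106/106 = 1

Summary (fraction, with percent):

explained: PC1 0.3396 (33.96%), PC2 0.3302 (33.02%), PC3 0.3302 (33.02%);  cumulative: 0.3396, 0.6698, 1


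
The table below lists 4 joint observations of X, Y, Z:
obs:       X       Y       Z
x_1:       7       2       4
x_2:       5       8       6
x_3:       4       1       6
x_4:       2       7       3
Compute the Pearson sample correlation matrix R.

Step 1 — column means:
  mean(X) = (7 + 5 + 4 + 2) / 4 = 18/4 = 4.5
  mean(Y) = (2 + 8 + 1 + 7) / 4 = 18/4 = 4.5
  mean(Z) = (4 + 6 + 6 + 3) / 4 = 19/4 = 4.75

Step 2 — sample variances and covariances s[i,j] = (1/(n-1)) · Σ_k (x_{k,i} - mean_i) · (x_{k,j} - mean_j), with n-1 = 3:
  s[X,X] = ((2.5)·(2.5) + (0.5)·(0.5) + (-0.5)·(-0.5) + (-2.5)·(-2.5)) / 3 = 13/3 = 4.3333
  s[X,Y] = ((2.5)·(-2.5) + (0.5)·(3.5) + (-0.5)·(-3.5) + (-2.5)·(2.5)) / 3 = -9/3 = -3
  s[X,Z] = ((2.5)·(-0.75) + (0.5)·(1.25) + (-0.5)·(1.25) + (-2.5)·(-1.75)) / 3 = 2.5/3 = 0.8333
  s[Y,Y] = ((-2.5)·(-2.5) + (3.5)·(3.5) + (-3.5)·(-3.5) + (2.5)·(2.5)) / 3 = 37/3 = 12.3333
  s[Y,Z] = ((-2.5)·(-0.75) + (3.5)·(1.25) + (-3.5)·(1.25) + (2.5)·(-1.75)) / 3 = -2.5/3 = -0.8333
  s[Z,Z] = ((-0.75)·(-0.75) + (1.25)·(1.25) + (1.25)·(1.25) + (-1.75)·(-1.75)) / 3 = 6.75/3 = 2.25
  Sample standard deviations s_i = √(s[i,i]):
  s(X) = √(4.3333) = 2.0817
  s(Y) = √(12.3333) = 3.5119
  s(Z) = √(2.25) = 1.5

Step 3 — r_{ij} = s_{ij} / (s_i · s_j):
  r[X,X] = 1 (diagonal).
  r[X,Y] = -3 / (2.0817 · 3.5119) = -3 / 7.3106 = -0.4104
  r[X,Z] = 0.8333 / (2.0817 · 1.5) = 0.8333 / 3.1225 = 0.2669
  r[Y,Y] = 1 (diagonal).
  r[Y,Z] = -0.8333 / (3.5119 · 1.5) = -0.8333 / 5.2678 = -0.1582
  r[Z,Z] = 1 (diagonal).

R is symmetric with unit diagonal. Assembling:

R = [[1, -0.4104, 0.2669],
 [-0.4104, 1, -0.1582],
 [0.2669, -0.1582, 1]]


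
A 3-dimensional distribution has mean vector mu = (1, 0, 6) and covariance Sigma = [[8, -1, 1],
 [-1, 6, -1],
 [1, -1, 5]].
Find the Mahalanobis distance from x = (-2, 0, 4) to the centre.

Step 1 — centre the observation: (x - mu) = (-3, 0, -2).

Step 2 — invert Sigma (cofactor / det for 3×3, or solve directly):
  Sigma^{-1} = [[0.13, 0.0179, -0.0224],
 [0.0179, 0.1749, 0.0314],
 [-0.0224, 0.0314, 0.2108]].

Step 3 — form the quadratic (x - mu)^T · Sigma^{-1} · (x - mu):
  Sigma^{-1} · (x - mu) = (-0.3453, -0.1166, -0.3543).
  (x - mu)^T · [Sigma^{-1} · (x - mu)] = (-3)·(-0.3453) + (0)·(-0.1166) + (-2)·(-0.3543) = 1.7444.

Step 4 — take square root: d = √(1.7444) ≈ 1.3208.

d(x, mu) = √(1.7444) ≈ 1.3208


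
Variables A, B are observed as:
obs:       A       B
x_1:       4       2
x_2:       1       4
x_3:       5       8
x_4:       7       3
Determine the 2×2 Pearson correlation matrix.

Step 1 — column means:
  mean(A) = (4 + 1 + 5 + 7) / 4 = 17/4 = 4.25
  mean(B) = (2 + 4 + 8 + 3) / 4 = 17/4 = 4.25

Step 2 — sample variances and covariances s[i,j] = (1/(n-1)) · Σ_k (x_{k,i} - mean_i) · (x_{k,j} - mean_j), with n-1 = 3:
  s[A,A] = ((-0.25)·(-0.25) + (-3.25)·(-3.25) + (0.75)·(0.75) + (2.75)·(2.75)) / 3 = 18.75/3 = 6.25
  s[A,B] = ((-0.25)·(-2.25) + (-3.25)·(-0.25) + (0.75)·(3.75) + (2.75)·(-1.25)) / 3 = 0.75/3 = 0.25
  s[B,B] = ((-2.25)·(-2.25) + (-0.25)·(-0.25) + (3.75)·(3.75) + (-1.25)·(-1.25)) / 3 = 20.75/3 = 6.9167
  Sample standard deviations s_i = √(s[i,i]):
  s(A) = √(6.25) = 2.5
  s(B) = √(6.9167) = 2.63

Step 3 — r_{ij} = s_{ij} / (s_i · s_j):
  r[A,A] = 1 (diagonal).
  r[A,B] = 0.25 / (2.5 · 2.63) = 0.25 / 6.5749 = 0.038
  r[B,B] = 1 (diagonal).

R is symmetric with unit diagonal. Assembling:

R = [[1, 0.038],
 [0.038, 1]]


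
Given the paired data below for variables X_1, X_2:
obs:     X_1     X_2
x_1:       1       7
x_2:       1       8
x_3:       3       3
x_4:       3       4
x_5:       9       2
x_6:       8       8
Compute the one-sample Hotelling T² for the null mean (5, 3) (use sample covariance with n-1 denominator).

Step 1 — sample mean vector:
  mean(X_1) = (1 + 1 + 3 + 3 + 9 + 8) / 6 = 25/6 = 4.1667
  mean(X_2) = (7 + 8 + 3 + 4 + 2 + 8) / 6 = 32/6 = 5.3333
  x̄ = (4.1667, 5.3333),  deviation x̄ - mu_0 = (4.1667, 5.3333) - (5, 3) = (-0.8333, 2.3333).

Step 2 — sample covariance matrix, S[i,j] = (1/(n-1)) · Σ_k (x_{k,i} - mean_i) · (x_{k,j} - mean_j), divisor n-1 = 5:
  S[X_1,X_1] = ((-3.1667)·(-3.1667) + (-3.1667)·(-3.1667) + (-1.1667)·(-1.1667) + (-1.1667)·(-1.1667) + (4.8333)·(4.8333) + (3.8333)·(3.8333)) / 5 = 60.8333/5 = 12.1667
  S[X_1,X_2] = ((-3.1667)·(1.6667) + (-3.1667)·(2.6667) + (-1.1667)·(-2.3333) + (-1.1667)·(-1.3333) + (4.8333)·(-3.3333) + (3.8333)·(2.6667)) / 5 = -15.3333/5 = -3.0667
  S[X_2,X_2] = ((1.6667)·(1.6667) + (2.6667)·(2.6667) + (-2.3333)·(-2.3333) + (-1.3333)·(-1.3333) + (-3.3333)·(-3.3333) + (2.6667)·(2.6667)) / 5 = 35.3333/5 = 7.0667
  S = [[12.1667, -3.0667],
 [-3.0667, 7.0667]].

Step 3 — invert S. det(S) = 12.1667·7.0667 - (-3.0667)² = 76.5733.
  S^{-1} = (1/det) · [[d, -b], [-b, a]] = [[0.0923, 0.04],
 [0.04, 0.1589]].

Step 4 — quadratic form (x̄ - mu_0)^T · S^{-1} · (x̄ - mu_0):
  S^{-1} · (x̄ - mu_0) = (0.0165, 0.3374),
  (x̄ - mu_0)^T · [...] = (-0.8333)·(0.0165) + (2.3333)·(0.3374) = 0.7734.

Step 5 — scale by n: T² = 6 · 0.7734 = 4.6404.

T² ≈ 4.6404


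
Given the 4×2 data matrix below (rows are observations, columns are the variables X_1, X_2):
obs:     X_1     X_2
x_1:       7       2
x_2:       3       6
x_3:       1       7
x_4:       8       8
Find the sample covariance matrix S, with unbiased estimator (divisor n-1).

Step 1 — column means:
  mean(X_1) = (7 + 3 + 1 + 8) / 4 = 19/4 = 4.75
  mean(X_2) = (2 + 6 + 7 + 8) / 4 = 23/4 = 5.75

Step 2 — sample covariance S[i,j] = (1/(n-1)) · Σ_k (x_{k,i} - mean_i) · (x_{k,j} - mean_j), with n-1 = 3.
  S[X_1,X_1] = ((2.25)·(2.25) + (-1.75)·(-1.75) + (-3.75)·(-3.75) + (3.25)·(3.25)) / 3 = 32.75/3 = 10.9167
  S[X_1,X_2] = ((2.25)·(-3.75) + (-1.75)·(0.25) + (-3.75)·(1.25) + (3.25)·(2.25)) / 3 = -6.25/3 = -2.0833
  S[X_2,X_2] = ((-3.75)·(-3.75) + (0.25)·(0.25) + (1.25)·(1.25) + (2.25)·(2.25)) / 3 = 20.75/3 = 6.9167

S is symmetric (S[j,i] = S[i,j]). Assembling:

S = [[10.9167, -2.0833],
 [-2.0833, 6.9167]]


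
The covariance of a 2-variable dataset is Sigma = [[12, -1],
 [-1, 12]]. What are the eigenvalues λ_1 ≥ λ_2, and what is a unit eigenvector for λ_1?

Step 1 — characteristic polynomial of 2×2 Sigma:
  det(Sigma - λI) = λ² - trace · λ + det = 0.
  trace = 12 + 12 = 24, det = 12·12 - (-1)² = 143.
Step 2 — discriminant:
  Δ = trace² - 4·det = 576 - 572 = 4.
Step 3 — eigenvalues:
  λ = (trace ± √Δ)/2 = (24 ± 2)/2,
  λ_1 = 13,  λ_2 = 11.

Step 4 — unit eigenvector for λ_1: solve (Sigma - λ_1 I)v = 0. First row:
  (12 - 13)·v_x + (-1)·v_y = 0, i.e. (-1)·v_x + (-1)·v_y = 0,
  so v ∝ (b, λ_1 - a) = (-1, 1); multiply by -1 so the first entry is positive: u = (1, -1).
  ||u|| = √((1)² + (-1)²) = √(2) ≈ 1.4142,
  v_1 = u/||u|| ≈ (0.7071, -0.7071) (||v_1|| = 1).

λ_1 = 13,  λ_2 = 11;  v_1 ≈ (0.7071, -0.7071)


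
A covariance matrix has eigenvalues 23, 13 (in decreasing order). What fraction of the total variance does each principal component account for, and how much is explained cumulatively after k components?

Step 1 — total variance = trace(Sigma) = Σ λ_i = 23 + 13 = 36.

Step 2 — fraction explained by component i = λ_i / Σ λ:
  PC1: 23/36 = 0.6389
  PC2: 13/36 = 0.3611

Step 3 — cumulative fraction after k components = (λ_1 + ... + λ_k) / Σ λ:
  k = 1: 23/36 = 0.6389
  k = 2: (23 + 13)/36 = 36/36 = 1

Summary (fraction, with percent):

explained: PC1 0.6389 (63.89%), PC2 0.3611 (36.11%);  cumulative: 0.6389, 1


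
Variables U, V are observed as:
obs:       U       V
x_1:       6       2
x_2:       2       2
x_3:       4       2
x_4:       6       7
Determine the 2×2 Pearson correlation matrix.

Step 1 — column means:
  mean(U) = (6 + 2 + 4 + 6) / 4 = 18/4 = 4.5
  mean(V) = (2 + 2 + 2 + 7) / 4 = 13/4 = 3.25

Step 2 — sample variances and covariances s[i,j] = (1/(n-1)) · Σ_k (x_{k,i} - mean_i) · (x_{k,j} - mean_j), with n-1 = 3:
  s[U,U] = ((1.5)·(1.5) + (-2.5)·(-2.5) + (-0.5)·(-0.5) + (1.5)·(1.5)) / 3 = 11/3 = 3.6667
  s[U,V] = ((1.5)·(-1.25) + (-2.5)·(-1.25) + (-0.5)·(-1.25) + (1.5)·(3.75)) / 3 = 7.5/3 = 2.5
  s[V,V] = ((-1.25)·(-1.25) + (-1.25)·(-1.25) + (-1.25)·(-1.25) + (3.75)·(3.75)) / 3 = 18.75/3 = 6.25
  Sample standard deviations s_i = √(s[i,i]):
  s(U) = √(3.6667) = 1.9149
  s(V) = √(6.25) = 2.5

Step 3 — r_{ij} = s_{ij} / (s_i · s_j):
  r[U,U] = 1 (diagonal).
  r[U,V] = 2.5 / (1.9149 · 2.5) = 2.5 / 4.7871 = 0.5222
  r[V,V] = 1 (diagonal).

R is symmetric with unit diagonal. Assembling:

R = [[1, 0.5222],
 [0.5222, 1]]


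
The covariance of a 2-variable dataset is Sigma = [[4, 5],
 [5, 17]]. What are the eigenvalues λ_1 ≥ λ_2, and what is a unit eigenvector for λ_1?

Step 1 — characteristic polynomial of 2×2 Sigma:
  det(Sigma - λI) = λ² - trace · λ + det = 0.
  trace = 4 + 17 = 21, det = 4·17 - (5)² = 43.
Step 2 — discriminant:
  Δ = trace² - 4·det = 441 - 172 = 269.
Step 3 — eigenvalues:
  λ = (trace ± √Δ)/2 = (21 ± 16.4012)/2,
  λ_1 = 18.7006,  λ_2 = 2.2994.

Step 4 — unit eigenvector for λ_1: solve (Sigma - λ_1 I)v = 0. First row:
  (4 - 18.7006)·v_x + (5)·v_y = 0, i.e. (-14.7006)·v_x + (5)·v_y = 0,
  so v ∝ (b, λ_1 - a) = (5, 14.7006) = u.
  ||u|| = √((5)² + (14.7006)²) = √(241.1079) ≈ 15.5277,
  v_1 = u/||u|| ≈ (0.322, 0.9467) (||v_1|| = 1).

λ_1 = 18.7006,  λ_2 = 2.2994;  v_1 ≈ (0.322, 0.9467)


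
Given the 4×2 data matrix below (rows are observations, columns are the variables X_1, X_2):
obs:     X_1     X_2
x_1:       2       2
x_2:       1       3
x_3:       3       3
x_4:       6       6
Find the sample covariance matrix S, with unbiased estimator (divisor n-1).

Step 1 — column means:
  mean(X_1) = (2 + 1 + 3 + 6) / 4 = 12/4 = 3
  mean(X_2) = (2 + 3 + 3 + 6) / 4 = 14/4 = 3.5

Step 2 — sample covariance S[i,j] = (1/(n-1)) · Σ_k (x_{k,i} - mean_i) · (x_{k,j} - mean_j), with n-1 = 3.
  S[X_1,X_1] = ((-1)·(-1) + (-2)·(-2) + (0)·(0) + (3)·(3)) / 3 = 14/3 = 4.6667
  S[X_1,X_2] = ((-1)·(-1.5) + (-2)·(-0.5) + (0)·(-0.5) + (3)·(2.5)) / 3 = 10/3 = 3.3333
  S[X_2,X_2] = ((-1.5)·(-1.5) + (-0.5)·(-0.5) + (-0.5)·(-0.5) + (2.5)·(2.5)) / 3 = 9/3 = 3

S is symmetric (S[j,i] = S[i,j]). Assembling:

S = [[4.6667, 3.3333],
 [3.3333, 3]]


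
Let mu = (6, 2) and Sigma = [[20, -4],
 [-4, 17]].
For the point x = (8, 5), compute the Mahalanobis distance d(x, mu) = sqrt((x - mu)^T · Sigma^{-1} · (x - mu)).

Step 1 — centre the observation: (x - mu) = (2, 3).

Step 2 — invert Sigma. det(Sigma) = 20·17 - (-4)² = 324.
  Sigma^{-1} = (1/det) · [[d, -b], [-b, a]] = [[0.0525, 0.0123],
 [0.0123, 0.0617]].

Step 3 — form the quadratic (x - mu)^T · Sigma^{-1} · (x - mu):
  Sigma^{-1} · (x - mu) = (0.142, 0.2099).
  (x - mu)^T · [Sigma^{-1} · (x - mu)] = (2)·(0.142) + (3)·(0.2099) = 0.9136.

Step 4 — take square root: d = √(0.9136) ≈ 0.9558.

d(x, mu) = √(0.9136) ≈ 0.9558


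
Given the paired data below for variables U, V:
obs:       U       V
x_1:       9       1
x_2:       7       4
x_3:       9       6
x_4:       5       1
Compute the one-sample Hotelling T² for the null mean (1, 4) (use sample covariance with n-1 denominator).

Step 1 — sample mean vector:
  mean(U) = (9 + 7 + 9 + 5) / 4 = 30/4 = 7.5
  mean(V) = (1 + 4 + 6 + 1) / 4 = 12/4 = 3
  x̄ = (7.5, 3),  deviation x̄ - mu_0 = (7.5, 3) - (1, 4) = (6.5, -1).

Step 2 — sample covariance matrix, S[i,j] = (1/(n-1)) · Σ_k (x_{k,i} - mean_i) · (x_{k,j} - mean_j), divisor n-1 = 3:
  S[U,U] = ((1.5)·(1.5) + (-0.5)·(-0.5) + (1.5)·(1.5) + (-2.5)·(-2.5)) / 3 = 11/3 = 3.6667
  S[U,V] = ((1.5)·(-2) + (-0.5)·(1) + (1.5)·(3) + (-2.5)·(-2)) / 3 = 6/3 = 2
  S[V,V] = ((-2)·(-2) + (1)·(1) + (3)·(3) + (-2)·(-2)) / 3 = 18/3 = 6
  S = [[3.6667, 2],
 [2, 6]].

Step 3 — invert S. det(S) = 3.6667·6 - (2)² = 18.
  S^{-1} = (1/det) · [[d, -b], [-b, a]] = [[0.3333, -0.1111],
 [-0.1111, 0.2037]].

Step 4 — quadratic form (x̄ - mu_0)^T · S^{-1} · (x̄ - mu_0):
  S^{-1} · (x̄ - mu_0) = (2.2778, -0.9259),
  (x̄ - mu_0)^T · [...] = (6.5)·(2.2778) + (-1)·(-0.9259) = 15.7315.

Step 5 — scale by n: T² = 4 · 15.7315 = 62.9259.

T² ≈ 62.9259


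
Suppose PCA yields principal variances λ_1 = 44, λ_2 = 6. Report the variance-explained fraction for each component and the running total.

Step 1 — total variance = trace(Sigma) = Σ λ_i = 44 + 6 = 50.

Step 2 — fraction explained by component i = λ_i / Σ λ:
  PC1: 44/50 = 0.88
  PC2: 6/50 = 0.12

Step 3 — cumulative fraction after k components = (λ_1 + ... + λ_k) / Σ λ:
  k = 1: 44/50 = 0.88
  k = 2: (44 + 6)/50 = 50/50 = 1

Summary (fraction, with percent):

explained: PC1 0.88 (88%), PC2 0.12 (12%);  cumulative: 0.88, 1


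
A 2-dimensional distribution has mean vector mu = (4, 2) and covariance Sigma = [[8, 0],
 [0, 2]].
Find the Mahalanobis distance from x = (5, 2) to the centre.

Step 1 — centre the observation: (x - mu) = (1, 0).

Step 2 — invert Sigma. det(Sigma) = 8·2 - (0)² = 16.
  Sigma^{-1} = (1/det) · [[d, -b], [-b, a]] = [[0.125, 0],
 [0, 0.5]].

Step 3 — form the quadratic (x - mu)^T · Sigma^{-1} · (x - mu):
  Sigma^{-1} · (x - mu) = (0.125, 0).
  (x - mu)^T · [Sigma^{-1} · (x - mu)] = (1)·(0.125) + (0)·(0) = 0.125.

Step 4 — take square root: d = √(0.125) ≈ 0.3536.

d(x, mu) = √(0.125) ≈ 0.3536
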